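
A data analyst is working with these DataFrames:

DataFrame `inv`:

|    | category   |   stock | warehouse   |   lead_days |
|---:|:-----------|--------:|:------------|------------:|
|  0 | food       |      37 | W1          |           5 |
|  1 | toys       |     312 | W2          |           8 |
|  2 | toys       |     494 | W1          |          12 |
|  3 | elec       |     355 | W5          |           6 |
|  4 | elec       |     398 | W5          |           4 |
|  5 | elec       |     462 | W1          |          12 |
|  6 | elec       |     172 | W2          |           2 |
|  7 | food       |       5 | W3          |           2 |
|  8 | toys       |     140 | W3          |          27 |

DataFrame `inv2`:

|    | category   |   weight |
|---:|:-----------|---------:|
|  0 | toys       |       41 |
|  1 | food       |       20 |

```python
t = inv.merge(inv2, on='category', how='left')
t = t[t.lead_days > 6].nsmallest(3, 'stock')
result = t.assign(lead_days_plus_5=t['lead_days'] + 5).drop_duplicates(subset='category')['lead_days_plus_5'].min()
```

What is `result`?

17

merge on 'category' (how='left') → 9 rows:
  category  stock warehouse  lead_days  weight
0     food     37        W1          5    20.0
1     toys    312        W2          8    41.0
2     toys    494        W1         12    41.0
3     elec    355        W5          6     NaN
4     elec    398        W5          4     NaN
5     elec    462        W1         12     NaN
6     elec    172        W2          2     NaN
7     food      5        W3          2    20.0
8     toys    140        W3         27    41.0
filter rows where lead_days > 6:
  category  stock warehouse  lead_days  weight
1     toys    312        W2          8    41.0
2     toys    494        W1         12    41.0
5     elec    462        W1         12     NaN
8     toys    140        W3         27    41.0
take 3 rows with smallest stock:
  category  stock warehouse  lead_days  weight
8     toys    140        W3         27    41.0
1     toys    312        W2          8    41.0
5     elec    462        W1         12     NaN
add column lead_days_plus_5 = t['lead_days'] + 5:
  category  stock warehouse  lead_days  weight  lead_days_plus_5
8     toys    140        W3         27    41.0                32
1     toys    312        W2          8    41.0                13
5     elec    462        W1         12     NaN                17
drop duplicate category (keep=first):
  category  stock warehouse  lead_days  weight  lead_days_plus_5
8     toys    140        W3         27    41.0                32
5     elec    462        W1         12     NaN                17
Hence 17.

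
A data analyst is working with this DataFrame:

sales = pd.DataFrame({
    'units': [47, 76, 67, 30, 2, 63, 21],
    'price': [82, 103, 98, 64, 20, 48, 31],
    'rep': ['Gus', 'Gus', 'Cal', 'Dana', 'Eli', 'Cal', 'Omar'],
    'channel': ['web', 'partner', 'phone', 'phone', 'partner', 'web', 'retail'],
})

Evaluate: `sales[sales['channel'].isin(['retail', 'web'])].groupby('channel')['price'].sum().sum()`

161

filter rows where channel in ['retail', 'web']:
   units  price   rep channel
0     47     82   Gus     web
5     63     48   Cal     web
6     21     31  Omar  retail
group by channel, sum of price:
channel
retail     31
web       130
Name: price, dtype: int64
So sum() = 161.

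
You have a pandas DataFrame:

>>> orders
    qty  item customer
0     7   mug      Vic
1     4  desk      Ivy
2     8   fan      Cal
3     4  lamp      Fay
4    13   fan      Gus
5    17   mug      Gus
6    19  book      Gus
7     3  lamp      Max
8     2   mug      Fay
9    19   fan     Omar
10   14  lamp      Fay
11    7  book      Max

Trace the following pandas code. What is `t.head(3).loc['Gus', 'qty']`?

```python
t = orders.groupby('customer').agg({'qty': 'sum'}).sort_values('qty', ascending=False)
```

49

group by customer, sum of qty:
          qty
customer     
Cal         8
Fay        20
Gus        49
Ivy         4
Max        10
Omar       19
Vic         7
sort by qty descending:
          qty
customer     
Gus        49
Fay        20
Omar       19
Max        10
Cal         8
Vic         7
Ivy         4
take first 3 rows:
          qty
customer     
Gus        49
Fay        20
Omar       19
Hence 49.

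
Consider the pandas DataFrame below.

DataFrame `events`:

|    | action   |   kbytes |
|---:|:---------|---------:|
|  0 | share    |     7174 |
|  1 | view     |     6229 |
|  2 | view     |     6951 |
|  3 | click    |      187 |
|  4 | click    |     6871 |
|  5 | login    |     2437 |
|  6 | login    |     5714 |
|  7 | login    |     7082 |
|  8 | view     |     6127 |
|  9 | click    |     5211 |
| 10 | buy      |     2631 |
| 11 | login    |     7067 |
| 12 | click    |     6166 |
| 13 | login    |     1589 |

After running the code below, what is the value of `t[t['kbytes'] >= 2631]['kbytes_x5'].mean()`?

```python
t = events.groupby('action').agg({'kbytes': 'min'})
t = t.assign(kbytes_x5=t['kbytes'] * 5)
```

group by action, min of kbytes:
        kbytes
action        
buy       2631
click      187
login     1589
share     7174
view      6127
add column kbytes_x5 = t['kbytes'] * 5:
        kbytes  kbytes_x5
action                   
buy       2631      13155
click      187        935
login     1589       7945
share     7174      35870
view      6127      30635
filter rows where kbytes >= 2631:
        kbytes  kbytes_x5
action                   
buy       2631      13155
share     7174      35870
view      6127      30635
Hence 26553.3333333.

26553.3333333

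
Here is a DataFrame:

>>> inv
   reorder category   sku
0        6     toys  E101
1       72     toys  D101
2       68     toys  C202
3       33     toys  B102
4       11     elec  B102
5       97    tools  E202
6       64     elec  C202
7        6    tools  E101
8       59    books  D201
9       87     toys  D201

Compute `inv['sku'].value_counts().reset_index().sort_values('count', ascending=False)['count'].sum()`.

10

value_counts of sku:
sku
E101    2
C202    2
B102    2
D201    2
D101    1
E202    1
Name: count, dtype: int64
reset_index():
    sku  count
0  E101      2
1  C202      2
2  B102      2
3  D201      2
4  D101      1
5  E202      1
sort by count descending:
    sku  count
0  E101      2
1  C202      2
2  B102      2
3  D201      2
4  D101      1
5  E202      1
Then the sum of column 'count': 10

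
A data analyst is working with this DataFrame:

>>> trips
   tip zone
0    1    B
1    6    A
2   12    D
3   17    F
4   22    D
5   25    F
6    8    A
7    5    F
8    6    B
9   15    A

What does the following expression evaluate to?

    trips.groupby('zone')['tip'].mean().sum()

45.8333333333

group by zone, mean of tip:
zone
A     9.666667
B     3.500000
D    17.000000
F    15.666667
Name: tip, dtype: float64
Taking the sum of the resulting series gives 45.8333333333.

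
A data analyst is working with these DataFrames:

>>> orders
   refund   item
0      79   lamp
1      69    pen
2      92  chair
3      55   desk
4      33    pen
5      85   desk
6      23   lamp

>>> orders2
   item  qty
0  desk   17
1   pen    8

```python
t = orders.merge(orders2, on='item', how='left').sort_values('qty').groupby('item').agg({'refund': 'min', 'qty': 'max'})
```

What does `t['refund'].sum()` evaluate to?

merge on 'item' (how='left') → 7 rows:
   refund   item   qty
0      79   lamp   NaN
1      69    pen   8.0
2      92  chair   NaN
3      55   desk  17.0
4      33    pen   8.0
5      85   desk  17.0
6      23   lamp   NaN
sort by qty:
   refund   item   qty
1      69    pen   8.0
4      33    pen   8.0
3      55   desk  17.0
5      85   desk  17.0
0      79   lamp   NaN
2      92  chair   NaN
6      23   lamp   NaN
group by item: min(refund), max(qty):
       refund   qty
item               
chair      92   NaN
desk       55  17.0
lamp       23   NaN
pen        33   8.0
Finally, sum of column 'refund' = 203.

203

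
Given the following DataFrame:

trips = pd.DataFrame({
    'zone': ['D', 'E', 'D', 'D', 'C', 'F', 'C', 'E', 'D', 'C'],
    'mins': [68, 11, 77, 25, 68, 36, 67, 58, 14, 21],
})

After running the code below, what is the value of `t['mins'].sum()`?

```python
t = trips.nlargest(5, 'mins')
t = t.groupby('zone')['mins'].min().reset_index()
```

take 5 rows with largest mins:
  zone  mins
2    D    77
0    D    68
4    C    68
6    C    67
7    E    58
group by zone, min of mins:
zone
C    67
D    68
E    58
Name: mins, dtype: int64
reset_index():
  zone  mins
0    C    67
1    D    68
2    E    58

193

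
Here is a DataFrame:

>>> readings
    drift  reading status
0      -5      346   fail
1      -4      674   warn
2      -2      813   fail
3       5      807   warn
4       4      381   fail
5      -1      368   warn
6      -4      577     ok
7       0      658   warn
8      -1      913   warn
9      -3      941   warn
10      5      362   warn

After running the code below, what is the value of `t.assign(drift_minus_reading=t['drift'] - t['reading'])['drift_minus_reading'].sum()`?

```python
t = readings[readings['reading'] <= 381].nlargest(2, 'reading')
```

filter rows where reading <= 381:
    drift  reading status
0      -5      346   fail
4       4      381   fail
5      -1      368   warn
10      5      362   warn
take 2 rows with largest reading:
   drift  reading status
4      4      381   fail
5     -1      368   warn
add column drift_minus_reading = t['drift'] - t['reading']:
   drift  reading status  drift_minus_reading
4      4      381   fail                 -377
5     -1      368   warn                 -369

-746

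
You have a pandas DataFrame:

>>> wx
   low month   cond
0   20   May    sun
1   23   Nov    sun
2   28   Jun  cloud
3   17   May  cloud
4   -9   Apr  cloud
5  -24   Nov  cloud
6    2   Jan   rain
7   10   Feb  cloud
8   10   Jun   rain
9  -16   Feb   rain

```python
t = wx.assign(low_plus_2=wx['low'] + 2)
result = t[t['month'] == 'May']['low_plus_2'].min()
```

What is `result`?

add column low_plus_2 = wx['low'] + 2:
   low month   cond  low_plus_2
0   20   May    sun          22
1   23   Nov    sun          25
2   28   Jun  cloud          30
3   17   May  cloud          19
4   -9   Apr  cloud          -7
5  -24   Nov  cloud         -22
6    2   Jan   rain           4
7   10   Feb  cloud          12
8   10   Jun   rain          12
9  -16   Feb   rain         -14
filter rows where month == 'May':
   low month   cond  low_plus_2
0   20   May    sun          22
3   17   May  cloud          19
Hence 19.

19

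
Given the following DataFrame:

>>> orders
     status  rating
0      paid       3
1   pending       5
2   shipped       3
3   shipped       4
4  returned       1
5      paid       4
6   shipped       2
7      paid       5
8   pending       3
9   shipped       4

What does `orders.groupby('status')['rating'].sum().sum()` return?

group by status, sum of rating:
status
paid        12
pending      8
returned     1
shipped     13
Name: rating, dtype: int64
Hence 34.

34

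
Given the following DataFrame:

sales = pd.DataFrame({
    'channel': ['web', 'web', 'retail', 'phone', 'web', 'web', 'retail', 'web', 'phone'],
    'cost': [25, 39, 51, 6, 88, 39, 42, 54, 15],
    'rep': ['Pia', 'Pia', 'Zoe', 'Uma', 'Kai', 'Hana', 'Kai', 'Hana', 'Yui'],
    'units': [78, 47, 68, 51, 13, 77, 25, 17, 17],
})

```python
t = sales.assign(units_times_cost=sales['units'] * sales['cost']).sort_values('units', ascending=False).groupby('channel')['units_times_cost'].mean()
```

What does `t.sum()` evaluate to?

add column units_times_cost = sales['units'] * sales['cost']:
  channel  cost   rep  units  units_times_cost
0     web    25   Pia     78              1950
1     web    39   Pia     47              1833
2  retail    51   Zoe     68              3468
3   phone     6   Uma     51               306
4     web    88   Kai     13              1144
5     web    39  Hana     77              3003
6  retail    42   Kai     25              1050
7     web    54  Hana     17               918
8   phone    15   Yui     17               255
sort by units descending:
  channel  cost   rep  units  units_times_cost
0     web    25   Pia     78              1950
5     web    39  Hana     77              3003
2  retail    51   Zoe     68              3468
3   phone     6   Uma     51               306
1     web    39   Pia     47              1833
6  retail    42   Kai     25              1050
7     web    54  Hana     17               918
8   phone    15   Yui     17               255
4     web    88   Kai     13              1144
group by channel, mean of units_times_cost:
channel
phone      280.5
retail    2259.0
web       1769.6
Name: units_times_cost, dtype: float64
sum of the resulting series → 4309.1

4309.1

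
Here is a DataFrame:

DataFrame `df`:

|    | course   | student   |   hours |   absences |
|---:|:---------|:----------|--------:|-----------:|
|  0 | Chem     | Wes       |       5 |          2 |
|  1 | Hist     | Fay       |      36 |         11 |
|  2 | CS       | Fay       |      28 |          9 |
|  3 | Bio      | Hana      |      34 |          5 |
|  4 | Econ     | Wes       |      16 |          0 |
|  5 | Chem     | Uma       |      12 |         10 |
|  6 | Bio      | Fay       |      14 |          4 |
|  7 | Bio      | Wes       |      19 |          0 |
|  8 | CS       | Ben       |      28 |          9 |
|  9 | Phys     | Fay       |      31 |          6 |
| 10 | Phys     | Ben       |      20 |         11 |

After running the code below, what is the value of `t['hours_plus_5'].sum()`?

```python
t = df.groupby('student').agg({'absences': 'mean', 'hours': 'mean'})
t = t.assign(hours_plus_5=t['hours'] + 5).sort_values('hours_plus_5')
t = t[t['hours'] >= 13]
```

group by student: mean(absences), mean(hours):
          absences      hours
student                      
Ben      10.000000  24.000000
Fay       7.500000  27.250000
Hana      5.000000  34.000000
Uma      10.000000  12.000000
Wes       0.666667  13.333333
add column hours_plus_5 = t['hours'] + 5:
          absences      hours  hours_plus_5
student                                    
Ben      10.000000  24.000000     29.000000
Fay       7.500000  27.250000     32.250000
Hana      5.000000  34.000000     39.000000
Uma      10.000000  12.000000     17.000000
Wes       0.666667  13.333333     18.333333
sort by hours_plus_5:
          absences      hours  hours_plus_5
student                                    
Uma      10.000000  12.000000     17.000000
Wes       0.666667  13.333333     18.333333
Ben      10.000000  24.000000     29.000000
Fay       7.500000  27.250000     32.250000
Hana      5.000000  34.000000     39.000000
filter rows where hours >= 13:
          absences      hours  hours_plus_5
student                                    
Wes       0.666667  13.333333     18.333333
Ben      10.000000  24.000000     29.000000
Fay       7.500000  27.250000     32.250000
Hana      5.000000  34.000000     39.000000

118.583333333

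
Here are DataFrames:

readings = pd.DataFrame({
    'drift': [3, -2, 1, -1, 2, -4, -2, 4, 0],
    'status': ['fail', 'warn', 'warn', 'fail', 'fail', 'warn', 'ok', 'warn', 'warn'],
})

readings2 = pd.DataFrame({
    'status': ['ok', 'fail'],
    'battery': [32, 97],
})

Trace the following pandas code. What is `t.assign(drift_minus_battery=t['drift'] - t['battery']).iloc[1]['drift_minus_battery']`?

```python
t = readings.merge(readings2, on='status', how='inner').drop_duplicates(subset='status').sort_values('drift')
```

merge on 'status' (how='inner') → 4 rows:
   drift status  battery
0      3   fail       97
1     -1   fail       97
2      2   fail       97
3     -2     ok       32
drop duplicate status (keep=first):
   drift status  battery
0      3   fail       97
3     -2     ok       32
sort by drift:
   drift status  battery
3     -2     ok       32
0      3   fail       97
add column drift_minus_battery = t['drift'] - t['battery']:
   drift status  battery  drift_minus_battery
3     -2     ok       32                  -34
0      3   fail       97                  -94
Then the value at position 1, column 'drift_minus_battery': -94

-94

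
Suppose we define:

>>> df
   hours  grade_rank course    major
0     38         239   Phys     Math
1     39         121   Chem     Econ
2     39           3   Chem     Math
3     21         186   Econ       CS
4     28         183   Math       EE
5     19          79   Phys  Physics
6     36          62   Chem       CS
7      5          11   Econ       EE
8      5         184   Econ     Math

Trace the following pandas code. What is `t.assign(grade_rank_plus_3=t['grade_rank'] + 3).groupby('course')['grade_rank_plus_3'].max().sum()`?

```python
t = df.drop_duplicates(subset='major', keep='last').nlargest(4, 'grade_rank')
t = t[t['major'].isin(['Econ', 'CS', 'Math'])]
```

311

drop duplicate major (keep=last):
   hours  grade_rank course    major
1     39         121   Chem     Econ
5     19          79   Phys  Physics
6     36          62   Chem       CS
7      5          11   Econ       EE
8      5         184   Econ     Math
take 4 rows with largest grade_rank:
   hours  grade_rank course    major
8      5         184   Econ     Math
1     39         121   Chem     Econ
5     19          79   Phys  Physics
6     36          62   Chem       CS
filter rows where major in ['Econ', 'CS', 'Math']:
   hours  grade_rank course major
8      5         184   Econ  Math
1     39         121   Chem  Econ
6     36          62   Chem    CS
add column grade_rank_plus_3 = t['grade_rank'] + 3:
   hours  grade_rank course major  grade_rank_plus_3
8      5         184   Econ  Math                187
1     39         121   Chem  Econ                124
6     36          62   Chem    CS                 65
group by course, max of grade_rank_plus_3:
course
Chem    124
Econ    187
Name: grade_rank_plus_3, dtype: int64
The sum of the resulting series is 311.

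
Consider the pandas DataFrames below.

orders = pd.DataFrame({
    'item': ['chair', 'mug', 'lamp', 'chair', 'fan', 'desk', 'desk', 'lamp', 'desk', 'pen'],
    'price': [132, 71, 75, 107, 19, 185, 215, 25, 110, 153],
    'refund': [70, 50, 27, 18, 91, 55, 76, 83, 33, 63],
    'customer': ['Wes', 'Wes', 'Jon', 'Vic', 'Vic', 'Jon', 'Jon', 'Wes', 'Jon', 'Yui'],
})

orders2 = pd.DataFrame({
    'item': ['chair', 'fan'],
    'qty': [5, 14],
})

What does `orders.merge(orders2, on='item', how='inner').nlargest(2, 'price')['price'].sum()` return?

merge on 'item' (how='inner') → 3 rows:
    item  price  refund customer  qty
0  chair    132      70      Wes    5
1  chair    107      18      Vic    5
2    fan     19      91      Vic   14
take 2 rows with largest price:
    item  price  refund customer  qty
0  chair    132      70      Wes    5
1  chair    107      18      Vic    5
Reading off the sum of column 'price', we get 239.

239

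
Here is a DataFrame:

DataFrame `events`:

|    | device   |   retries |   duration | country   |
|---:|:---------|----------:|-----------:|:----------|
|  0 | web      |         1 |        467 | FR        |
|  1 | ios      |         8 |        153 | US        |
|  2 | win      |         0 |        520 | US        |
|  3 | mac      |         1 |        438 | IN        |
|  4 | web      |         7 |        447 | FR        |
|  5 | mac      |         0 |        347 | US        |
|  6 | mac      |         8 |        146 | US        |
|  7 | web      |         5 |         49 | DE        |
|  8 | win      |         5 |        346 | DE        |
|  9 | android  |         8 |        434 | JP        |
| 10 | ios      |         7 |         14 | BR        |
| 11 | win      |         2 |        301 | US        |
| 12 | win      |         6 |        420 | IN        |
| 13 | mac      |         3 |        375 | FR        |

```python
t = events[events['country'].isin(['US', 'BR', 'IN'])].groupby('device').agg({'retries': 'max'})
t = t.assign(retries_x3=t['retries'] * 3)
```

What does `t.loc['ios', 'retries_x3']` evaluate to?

24

filter rows where country in ['US', 'BR', 'IN']:
   device  retries  duration country
1     ios        8       153      US
2     win        0       520      US
3     mac        1       438      IN
5     mac        0       347      US
6     mac        8       146      US
10    ios        7        14      BR
11    win        2       301      US
12    win        6       420      IN
group by device, max of retries:
        retries
device         
ios           8
mac           8
win           6
add column retries_x3 = t['retries'] * 3:
        retries  retries_x3
device                     
ios           8          24
mac           8          24
win           6          18
Finally, value at row 'ios', column 'retries_x3' = 24.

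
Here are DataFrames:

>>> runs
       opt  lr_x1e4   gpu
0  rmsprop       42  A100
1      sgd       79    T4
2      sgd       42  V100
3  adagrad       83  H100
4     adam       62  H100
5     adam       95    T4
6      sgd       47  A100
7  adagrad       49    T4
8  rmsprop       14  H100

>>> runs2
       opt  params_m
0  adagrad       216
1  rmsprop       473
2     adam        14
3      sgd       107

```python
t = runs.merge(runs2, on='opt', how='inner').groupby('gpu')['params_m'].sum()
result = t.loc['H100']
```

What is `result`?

merge on 'opt' (how='inner') → 9 rows:
       opt  lr_x1e4   gpu  params_m
0  rmsprop       42  A100       473
1      sgd       79    T4       107
2      sgd       42  V100       107
3  adagrad       83  H100       216
4     adam       62  H100        14
5     adam       95    T4        14
6      sgd       47  A100       107
7  adagrad       49    T4       216
8  rmsprop       14  H100       473
group by gpu, sum of params_m:
gpu
A100    580
H100    703
T4      337
V100    107
Name: params_m, dtype: int64
Then the value at index 'H100': 703

703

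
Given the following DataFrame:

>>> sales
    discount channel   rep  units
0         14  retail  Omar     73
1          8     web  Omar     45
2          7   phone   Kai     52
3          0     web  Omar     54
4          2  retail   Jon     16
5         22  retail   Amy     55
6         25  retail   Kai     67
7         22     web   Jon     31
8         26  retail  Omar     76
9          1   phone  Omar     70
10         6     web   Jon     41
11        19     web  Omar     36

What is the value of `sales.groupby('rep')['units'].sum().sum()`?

group by rep, sum of units:
rep
Amy      55
Jon      88
Kai     119
Omar    354
Name: units, dtype: int64

616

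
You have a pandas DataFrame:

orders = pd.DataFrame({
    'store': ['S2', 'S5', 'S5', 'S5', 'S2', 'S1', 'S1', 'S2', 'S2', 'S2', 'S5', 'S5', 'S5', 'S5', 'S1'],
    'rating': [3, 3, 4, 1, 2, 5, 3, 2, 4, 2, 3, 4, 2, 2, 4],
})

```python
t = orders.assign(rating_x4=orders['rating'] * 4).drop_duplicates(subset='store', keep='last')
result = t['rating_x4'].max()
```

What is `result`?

add column rating_x4 = orders['rating'] * 4:
   store  rating  rating_x4
0     S2       3         12
1     S5       3         12
2     S5       4         16
3     S5       1          4
4     S2       2          8
5     S1       5         20
6     S1       3         12
7     S2       2          8
8     S2       4         16
9     S2       2          8
10    S5       3         12
11    S5       4         16
12    S5       2          8
13    S5       2          8
14    S1       4         16
drop duplicate store (keep=last):
   store  rating  rating_x4
9     S2       2          8
13    S5       2          8
14    S1       4         16
The max of column 'rating_x4' is 16.

16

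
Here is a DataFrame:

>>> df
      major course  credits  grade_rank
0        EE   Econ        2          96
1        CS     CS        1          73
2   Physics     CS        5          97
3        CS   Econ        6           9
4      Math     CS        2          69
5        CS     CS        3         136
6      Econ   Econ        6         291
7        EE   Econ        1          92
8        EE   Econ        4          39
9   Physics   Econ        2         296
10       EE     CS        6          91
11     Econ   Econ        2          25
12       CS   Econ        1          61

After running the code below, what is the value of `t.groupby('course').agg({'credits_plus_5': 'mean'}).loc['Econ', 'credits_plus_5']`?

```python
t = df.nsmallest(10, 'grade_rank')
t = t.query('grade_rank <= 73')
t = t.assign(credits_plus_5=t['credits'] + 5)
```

take 10 rows with smallest grade_rank:
      major course  credits  grade_rank
3        CS   Econ        6           9
11     Econ   Econ        2          25
8        EE   Econ        4          39
12       CS   Econ        1          61
4      Math     CS        2          69
1        CS     CS        1          73
10       EE     CS        6          91
7        EE   Econ        1          92
0        EE   Econ        2          96
2   Physics     CS        5          97
filter rows where grade_rank <= 73:
   major course  credits  grade_rank
3     CS   Econ        6           9
11  Econ   Econ        2          25
8     EE   Econ        4          39
12    CS   Econ        1          61
4   Math     CS        2          69
1     CS     CS        1          73
add column credits_plus_5 = t['credits'] + 5:
   major course  credits  grade_rank  credits_plus_5
3     CS   Econ        6           9              11
11  Econ   Econ        2          25               7
8     EE   Econ        4          39               9
12    CS   Econ        1          61               6
4   Math     CS        2          69               7
1     CS     CS        1          73               6
group by course, mean of credits_plus_5:
        credits_plus_5
course                
CS                6.50
Econ              8.25
So loc['Econ', 'credits_plus_5'] = 8.25.

8.25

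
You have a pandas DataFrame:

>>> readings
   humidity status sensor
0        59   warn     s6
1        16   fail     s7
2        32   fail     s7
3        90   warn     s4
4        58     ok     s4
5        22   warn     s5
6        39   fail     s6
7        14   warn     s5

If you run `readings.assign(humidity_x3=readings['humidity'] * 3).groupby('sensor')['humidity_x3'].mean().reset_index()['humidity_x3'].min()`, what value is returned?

54.0

add column humidity_x3 = readings['humidity'] * 3:
   humidity status sensor  humidity_x3
0        59   warn     s6          177
1        16   fail     s7           48
2        32   fail     s7           96
3        90   warn     s4          270
4        58     ok     s4          174
5        22   warn     s5           66
6        39   fail     s6          117
7        14   warn     s5           42
group by sensor, mean of humidity_x3:
sensor
s4    222.0
s5     54.0
s6    147.0
s7     72.0
Name: humidity_x3, dtype: float64
reset_index():
  sensor  humidity_x3
0     s4        222.0
1     s5         54.0
2     s6        147.0
3     s7         72.0
Finally, min of column 'humidity_x3' = 54.0.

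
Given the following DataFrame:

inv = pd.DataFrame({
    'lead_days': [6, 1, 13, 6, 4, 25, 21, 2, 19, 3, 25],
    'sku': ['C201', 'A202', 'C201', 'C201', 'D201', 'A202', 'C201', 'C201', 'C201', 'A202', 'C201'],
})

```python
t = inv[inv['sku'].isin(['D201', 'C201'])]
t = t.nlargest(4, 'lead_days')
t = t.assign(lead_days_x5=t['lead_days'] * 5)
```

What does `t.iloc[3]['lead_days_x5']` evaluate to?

filter rows where sku in ['D201', 'C201']:
    lead_days   sku
0           6  C201
2          13  C201
3           6  C201
4           4  D201
6          21  C201
7           2  C201
8          19  C201
10         25  C201
take 4 rows with largest lead_days:
    lead_days   sku
10         25  C201
6          21  C201
8          19  C201
2          13  C201
add column lead_days_x5 = t['lead_days'] * 5:
    lead_days   sku  lead_days_x5
10         25  C201           125
6          21  C201           105
8          19  C201            95
2          13  C201            65
Reading off the value at position 3, column 'lead_days_x5', we get 65.

65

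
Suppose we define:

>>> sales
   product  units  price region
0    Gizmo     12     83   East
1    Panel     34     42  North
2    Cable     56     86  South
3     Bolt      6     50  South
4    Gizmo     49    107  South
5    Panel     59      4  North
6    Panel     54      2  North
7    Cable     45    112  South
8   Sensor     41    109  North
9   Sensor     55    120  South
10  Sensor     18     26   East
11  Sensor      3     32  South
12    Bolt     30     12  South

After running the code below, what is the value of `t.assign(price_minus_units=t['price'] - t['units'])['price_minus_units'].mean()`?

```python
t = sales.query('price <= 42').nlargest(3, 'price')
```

15.0

filter rows where price <= 42:
   product  units  price region
1    Panel     34     42  North
5    Panel     59      4  North
6    Panel     54      2  North
10  Sensor     18     26   East
11  Sensor      3     32  South
12    Bolt     30     12  South
take 3 rows with largest price:
   product  units  price region
1    Panel     34     42  North
11  Sensor      3     32  South
10  Sensor     18     26   East
add column price_minus_units = t['price'] - t['units']:
   product  units  price region  price_minus_units
1    Panel     34     42  North                  8
11  Sensor      3     32  South                 29
10  Sensor     18     26   East                  8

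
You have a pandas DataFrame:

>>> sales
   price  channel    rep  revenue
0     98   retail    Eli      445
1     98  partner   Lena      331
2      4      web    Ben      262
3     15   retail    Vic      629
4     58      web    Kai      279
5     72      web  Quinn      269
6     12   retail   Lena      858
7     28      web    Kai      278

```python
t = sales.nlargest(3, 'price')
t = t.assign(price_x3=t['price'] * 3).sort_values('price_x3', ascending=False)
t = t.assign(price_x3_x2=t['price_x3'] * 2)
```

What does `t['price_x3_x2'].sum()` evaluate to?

1608

take 3 rows with largest price:
   price  channel    rep  revenue
0     98   retail    Eli      445
1     98  partner   Lena      331
5     72      web  Quinn      269
add column price_x3 = t['price'] * 3:
   price  channel    rep  revenue  price_x3
0     98   retail    Eli      445       294
1     98  partner   Lena      331       294
5     72      web  Quinn      269       216
sort by price_x3 descending:
   price  channel    rep  revenue  price_x3
0     98   retail    Eli      445       294
1     98  partner   Lena      331       294
5     72      web  Quinn      269       216
add column price_x3_x2 = t['price_x3'] * 2:
   price  channel    rep  revenue  price_x3  price_x3_x2
0     98   retail    Eli      445       294          588
1     98  partner   Lena      331       294          588
5     72      web  Quinn      269       216          432
Then the sum of column 'price_x3_x2': 1608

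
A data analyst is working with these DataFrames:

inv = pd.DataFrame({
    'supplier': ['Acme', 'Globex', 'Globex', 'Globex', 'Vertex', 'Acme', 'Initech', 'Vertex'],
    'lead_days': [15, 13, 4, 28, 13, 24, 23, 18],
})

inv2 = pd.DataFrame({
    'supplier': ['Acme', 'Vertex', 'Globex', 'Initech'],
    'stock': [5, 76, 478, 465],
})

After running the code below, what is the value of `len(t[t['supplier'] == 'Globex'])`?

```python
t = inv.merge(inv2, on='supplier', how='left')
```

3

merge on 'supplier' (how='left') → 8 rows:
  supplier  lead_days  stock
0     Acme         15      5
1   Globex         13    478
2   Globex          4    478
3   Globex         28    478
4   Vertex         13     76
5     Acme         24      5
6  Initech         23    465
7   Vertex         18     76
filter rows where supplier == 'Globex':
  supplier  lead_days  stock
1   Globex         13    478
2   Globex          4    478
3   Globex         28    478
Reading off the number of rows, we get 3.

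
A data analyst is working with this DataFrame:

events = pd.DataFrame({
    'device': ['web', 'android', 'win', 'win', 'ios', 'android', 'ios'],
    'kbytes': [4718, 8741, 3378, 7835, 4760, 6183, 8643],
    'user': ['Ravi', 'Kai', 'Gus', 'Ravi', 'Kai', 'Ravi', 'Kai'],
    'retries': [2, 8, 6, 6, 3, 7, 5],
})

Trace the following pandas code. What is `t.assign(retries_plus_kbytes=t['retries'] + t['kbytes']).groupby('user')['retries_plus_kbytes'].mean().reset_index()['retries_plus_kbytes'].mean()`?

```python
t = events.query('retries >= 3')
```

5928.72222222

filter rows where retries >= 3:
    device  kbytes  user  retries
1  android    8741   Kai        8
2      win    3378   Gus        6
3      win    7835  Ravi        6
4      ios    4760   Kai        3
5  android    6183  Ravi        7
6      ios    8643   Kai        5
add column retries_plus_kbytes = t['retries'] + t['kbytes']:
    device  kbytes  user  retries  retries_plus_kbytes
1  android    8741   Kai        8                 8749
2      win    3378   Gus        6                 3384
3      win    7835  Ravi        6                 7841
4      ios    4760   Kai        3                 4763
5  android    6183  Ravi        7                 6190
6      ios    8643   Kai        5                 8648
group by user, mean of retries_plus_kbytes:
user
Gus     3384.000000
Kai     7386.666667
Ravi    7015.500000
Name: retries_plus_kbytes, dtype: float64
reset_index():
   user  retries_plus_kbytes
0   Gus          3384.000000
1   Kai          7386.666667
2  Ravi          7015.500000
Reading off the mean of column 'retries_plus_kbytes', we get 5928.72222222.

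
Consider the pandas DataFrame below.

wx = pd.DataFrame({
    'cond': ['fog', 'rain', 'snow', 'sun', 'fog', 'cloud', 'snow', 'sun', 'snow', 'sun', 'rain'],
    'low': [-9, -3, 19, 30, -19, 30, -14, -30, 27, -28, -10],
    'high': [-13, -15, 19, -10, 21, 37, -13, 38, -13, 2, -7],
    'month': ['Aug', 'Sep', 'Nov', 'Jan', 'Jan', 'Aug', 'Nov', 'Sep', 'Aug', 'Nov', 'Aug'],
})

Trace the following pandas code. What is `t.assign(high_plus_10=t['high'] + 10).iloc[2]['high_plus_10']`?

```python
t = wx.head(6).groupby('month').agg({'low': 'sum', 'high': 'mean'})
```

29.0

take first 6 rows:
    cond  low  high month
0    fog   -9   -13   Aug
1   rain   -3   -15   Sep
2   snow   19    19   Nov
3    sun   30   -10   Jan
4    fog  -19    21   Jan
5  cloud   30    37   Aug
group by month: sum(low), mean(high):
       low  high
month           
Aug     21  12.0
Jan     11   5.5
Nov     19  19.0
Sep     -3 -15.0
add column high_plus_10 = t['high'] + 10:
       low  high  high_plus_10
month                         
Aug     21  12.0          22.0
Jan     11   5.5          15.5
Nov     19  19.0          29.0
Sep     -3 -15.0          -5.0
Hence 29.0.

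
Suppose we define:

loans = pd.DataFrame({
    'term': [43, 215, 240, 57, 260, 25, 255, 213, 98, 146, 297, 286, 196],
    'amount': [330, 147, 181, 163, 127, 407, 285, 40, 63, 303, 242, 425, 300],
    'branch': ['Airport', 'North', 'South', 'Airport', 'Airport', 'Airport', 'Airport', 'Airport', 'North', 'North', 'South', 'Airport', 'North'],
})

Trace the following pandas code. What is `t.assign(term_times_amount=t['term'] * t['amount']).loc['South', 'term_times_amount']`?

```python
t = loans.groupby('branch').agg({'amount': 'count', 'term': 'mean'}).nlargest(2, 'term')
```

group by branch: count(amount), mean(term):
         amount        term
branch                     
Airport       7  162.714286
North         4  163.750000
South         2  268.500000
take 2 rows with largest term:
        amount    term
branch                
South        2  268.50
North        4  163.75
add column term_times_amount = t['term'] * t['amount']:
        amount    term  term_times_amount
branch                                   
South        2  268.50              537.0
North        4  163.75              655.0
value at row 'South', column 'term_times_amount' → 537.0

537.0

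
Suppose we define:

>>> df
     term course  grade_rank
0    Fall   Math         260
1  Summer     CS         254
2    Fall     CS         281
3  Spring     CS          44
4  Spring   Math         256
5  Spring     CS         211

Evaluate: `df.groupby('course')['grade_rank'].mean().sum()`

group by course, mean of grade_rank:
course
CS      197.5
Math    258.0
Name: grade_rank, dtype: float64
Hence 455.5.

455.5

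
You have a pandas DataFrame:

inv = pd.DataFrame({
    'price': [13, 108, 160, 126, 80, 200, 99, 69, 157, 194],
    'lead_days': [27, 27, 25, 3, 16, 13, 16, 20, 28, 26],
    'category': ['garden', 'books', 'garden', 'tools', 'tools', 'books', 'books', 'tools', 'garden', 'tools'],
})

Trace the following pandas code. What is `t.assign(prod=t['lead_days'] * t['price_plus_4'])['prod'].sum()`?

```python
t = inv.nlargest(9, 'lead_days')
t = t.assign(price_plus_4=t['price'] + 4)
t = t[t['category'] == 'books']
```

7324

take 9 rows with largest lead_days:
   price  lead_days category
8    157         28   garden
0     13         27   garden
1    108         27    books
9    194         26    tools
2    160         25   garden
7     69         20    tools
4     80         16    tools
6     99         16    books
5    200         13    books
add column price_plus_4 = t['price'] + 4:
   price  lead_days category  price_plus_4
8    157         28   garden           161
0     13         27   garden            17
1    108         27    books           112
9    194         26    tools           198
2    160         25   garden           164
7     69         20    tools            73
4     80         16    tools            84
6     99         16    books           103
5    200         13    books           204
filter rows where category == 'books':
   price  lead_days category  price_plus_4
1    108         27    books           112
6     99         16    books           103
5    200         13    books           204
add column prod = t['lead_days'] * t['price_plus_4']:
   price  lead_days category  price_plus_4  prod
1    108         27    books           112  3024
6     99         16    books           103  1648
5    200         13    books           204  2652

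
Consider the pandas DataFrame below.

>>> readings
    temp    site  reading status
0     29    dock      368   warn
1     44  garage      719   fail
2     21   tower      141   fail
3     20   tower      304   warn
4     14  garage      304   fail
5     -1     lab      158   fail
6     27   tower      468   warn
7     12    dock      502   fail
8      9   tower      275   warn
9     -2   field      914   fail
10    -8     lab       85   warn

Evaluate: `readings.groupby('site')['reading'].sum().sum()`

4238

group by site, sum of reading:
site
dock       870
field      914
garage    1023
lab        243
tower     1188
Name: reading, dtype: int64
Then the sum of the resulting series: 4238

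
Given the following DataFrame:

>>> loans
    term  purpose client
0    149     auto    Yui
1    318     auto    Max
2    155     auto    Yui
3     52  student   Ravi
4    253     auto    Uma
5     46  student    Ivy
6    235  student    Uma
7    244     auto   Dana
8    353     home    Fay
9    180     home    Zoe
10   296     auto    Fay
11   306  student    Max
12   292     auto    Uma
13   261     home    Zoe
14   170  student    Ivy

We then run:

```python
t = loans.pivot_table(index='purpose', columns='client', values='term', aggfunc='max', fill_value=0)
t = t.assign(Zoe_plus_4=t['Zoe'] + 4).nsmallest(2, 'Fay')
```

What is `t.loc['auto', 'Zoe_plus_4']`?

pivot: rows=purpose, cols=client, max(term):
client   Dana  Fay  Ivy  Max  Ravi  Uma  Yui  Zoe
purpose                                          
auto      244  296    0  318     0  292  155    0
home        0  353    0    0     0    0    0  261
student     0    0  170  306    52  235    0    0
add column Zoe_plus_4 = t['Zoe'] + 4:
client   Dana  Fay  Ivy  Max  Ravi  Uma  Yui  Zoe  Zoe_plus_4
purpose                                                      
auto      244  296    0  318     0  292  155    0           4
home        0  353    0    0     0    0    0  261         265
student     0    0  170  306    52  235    0    0           4
take 2 rows with smallest Fay:
client   Dana  Fay  Ivy  Max  Ravi  Uma  Yui  Zoe  Zoe_plus_4
purpose                                                      
student     0    0  170  306    52  235    0    0           4
auto      244  296    0  318     0  292  155    0           4
Finally, value at row 'auto', column 'Zoe_plus_4' = 4.

4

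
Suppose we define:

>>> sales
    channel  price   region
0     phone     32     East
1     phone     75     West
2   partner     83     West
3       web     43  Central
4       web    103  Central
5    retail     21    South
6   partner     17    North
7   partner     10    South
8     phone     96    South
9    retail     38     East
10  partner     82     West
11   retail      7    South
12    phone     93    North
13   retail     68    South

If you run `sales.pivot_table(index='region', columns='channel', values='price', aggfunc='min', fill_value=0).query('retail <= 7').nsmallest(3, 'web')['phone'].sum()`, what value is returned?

pivot: rows=region, cols=channel, min(price):
channel  partner  phone  retail  web
region                              
Central        0      0       0   43
East           0     32      38    0
North         17     93       0    0
South         10     96       7    0
West          82     75       0    0
filter rows where retail <= 7:
channel  partner  phone  retail  web
region                              
Central        0      0       0   43
North         17     93       0    0
South         10     96       7    0
West          82     75       0    0
take 3 rows with smallest web:
channel  partner  phone  retail  web
region                              
North         17     93       0    0
South         10     96       7    0
West          82     75       0    0
Taking the sum of column 'phone' gives 264.

264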